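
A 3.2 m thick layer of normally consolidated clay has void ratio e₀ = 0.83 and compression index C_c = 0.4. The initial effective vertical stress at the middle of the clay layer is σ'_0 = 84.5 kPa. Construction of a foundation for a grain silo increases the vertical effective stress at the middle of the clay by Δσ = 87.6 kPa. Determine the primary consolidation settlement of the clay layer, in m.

Final effective stress: σ'_f = σ'_0 + Δσ = 84.5 + 87.6 = 172.1 kPa.
Normally consolidated clay, so the full stress increment lies on the virgin compression line:
S_c = C_c·H/(1+e₀)·log₁₀(σ'_f/σ'_0) = 0.4×3.2/(1+0.83)×log₁₀(172.1/84.5)
    = 0.69945 × 0.30892 = 0.2161 m

S_c ≈ 0.216 m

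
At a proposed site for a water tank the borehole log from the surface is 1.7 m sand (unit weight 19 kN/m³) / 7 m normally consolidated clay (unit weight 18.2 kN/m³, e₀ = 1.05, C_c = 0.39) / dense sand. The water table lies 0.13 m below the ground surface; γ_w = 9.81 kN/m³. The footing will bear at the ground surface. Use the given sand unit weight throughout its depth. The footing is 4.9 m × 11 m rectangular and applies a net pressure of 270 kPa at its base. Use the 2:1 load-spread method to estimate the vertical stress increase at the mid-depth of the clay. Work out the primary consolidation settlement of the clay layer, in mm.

S_c ≈ 620 mm

Mid-depth of clay below the ground surface: z = 1.7 + 7/2 = 5.2 m.
Total vertical stress at mid-clay: σ_v = 19×1.7 + 18.2×3.5 = 96 kPa.
Pore pressure: u = 9.81×(5.2 − 0.13) = 49.737 kPa.
Initial effective stress: σ'_0 = σ_v − u = 96 − 49.737 = 46.263 kPa.
Stress increase at mid-clay by the 2:1 spreading method:
Δσ = qBL/((B+z)(L+z)) = 270×4.9×11/((4.9+5.2)(11+5.2)) = 88.944 kPa
Final effective stress: σ'_f = σ'_0 + Δσ = 46.263 + 88.944 = 135.21 kPa.
Normally consolidated clay, so the full stress increment lies on the virgin compression line:
S_c = C_c·H/(1+e₀)·log₁₀(σ'_f/σ'_0) = 0.39×7/(1+1.05)×log₁₀(135.21/46.263)
    = 1.3317 × 0.46578 = 0.6203 m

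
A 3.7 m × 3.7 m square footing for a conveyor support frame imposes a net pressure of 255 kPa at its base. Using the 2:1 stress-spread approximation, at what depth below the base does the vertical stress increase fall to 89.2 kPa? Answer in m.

2:1 spreading — at depth z the loaded area has grown by z in each plan dimension:
qB²/(B+z)² = Δσ_z ⇒ z = B(√(q/Δσ_z) − 1) = 3.7×(√(255/89.2) − 1) = 2.556 m

z ≈ 2.56 m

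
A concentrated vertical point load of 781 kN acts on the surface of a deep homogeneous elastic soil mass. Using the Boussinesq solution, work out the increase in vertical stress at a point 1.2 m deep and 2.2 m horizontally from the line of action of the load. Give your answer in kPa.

Δσ_z ≈ 6.52 kPa

Boussinesq vertical stress below a point load on an elastic half-space:
Δσ_z = 3P/(2πz²) · [1 + (r/z)²]^(−5/2)
r/z = 2.2/1.2 = 1.8333; [1+(r/z)²]^(−5/2) = 0.025177.
Δσ_z = 3×781/(2π×1.2²) × 0.025177 = 258.96 × 0.025177 = 6.52 kPa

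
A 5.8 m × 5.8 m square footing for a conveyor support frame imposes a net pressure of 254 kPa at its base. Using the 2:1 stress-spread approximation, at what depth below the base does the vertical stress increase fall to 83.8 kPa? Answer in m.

2:1 spreading — at depth z the loaded area has grown by z in each plan dimension:
qB²/(B+z)² = Δσ_z ⇒ z = B(√(q/Δσ_z) − 1) = 5.8×(√(254/83.8) − 1) = 4.298 m

z ≈ 4.3 m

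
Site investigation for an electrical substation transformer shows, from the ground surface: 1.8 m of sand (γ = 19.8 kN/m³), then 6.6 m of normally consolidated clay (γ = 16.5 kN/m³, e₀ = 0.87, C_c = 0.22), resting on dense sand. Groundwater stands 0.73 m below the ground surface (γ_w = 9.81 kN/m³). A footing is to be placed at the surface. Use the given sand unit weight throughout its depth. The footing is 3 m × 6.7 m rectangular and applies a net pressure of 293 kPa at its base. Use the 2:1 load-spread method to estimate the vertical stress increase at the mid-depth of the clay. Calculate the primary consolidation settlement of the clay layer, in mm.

S_c ≈ 282 mm

Mid-depth of clay below the ground surface: z = 1.8 + 6.6/2 = 5.1 m.
Total vertical stress at mid-clay: σ_v = 19.8×1.8 + 16.5×3.3 = 90.09 kPa.
Pore pressure: u = 9.81×(5.1 − 0.73) = 42.87 kPa.
Initial effective stress: σ'_0 = σ_v − u = 90.09 − 42.87 = 47.22 kPa.
Stress increase at mid-clay by the 2:1 spreading method:
Δσ = qBL/((B+z)(L+z)) = 293×3×6.7/((3+5.1)(6.7+5.1)) = 61.616 kPa
Final effective stress: σ'_f = σ'_0 + Δσ = 47.22 + 61.616 = 108.84 kPa.
Normally consolidated clay, so the full stress increment lies on the virgin compression line:
S_c = C_c·H/(1+e₀)·log₁₀(σ'_f/σ'_0) = 0.22×6.6/(1+0.87)×log₁₀(108.84/47.22)
    = 0.77647 × 0.36266 = 0.2816 m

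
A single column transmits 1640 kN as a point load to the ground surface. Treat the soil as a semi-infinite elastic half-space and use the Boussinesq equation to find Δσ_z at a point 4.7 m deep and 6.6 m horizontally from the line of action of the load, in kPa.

Boussinesq vertical stress below a point load on an elastic half-space:
Δσ_z = 3P/(2πz²) · [1 + (r/z)²]^(−5/2)
r/z = 6.6/4.7 = 1.4043; [1+(r/z)²]^(−5/2) = 0.065675.
Δσ_z = 3×1640/(2π×4.7²) × 0.065675 = 35.448 × 0.065675 = 2.328 kPa

Δσ_z ≈ 2.33 kPa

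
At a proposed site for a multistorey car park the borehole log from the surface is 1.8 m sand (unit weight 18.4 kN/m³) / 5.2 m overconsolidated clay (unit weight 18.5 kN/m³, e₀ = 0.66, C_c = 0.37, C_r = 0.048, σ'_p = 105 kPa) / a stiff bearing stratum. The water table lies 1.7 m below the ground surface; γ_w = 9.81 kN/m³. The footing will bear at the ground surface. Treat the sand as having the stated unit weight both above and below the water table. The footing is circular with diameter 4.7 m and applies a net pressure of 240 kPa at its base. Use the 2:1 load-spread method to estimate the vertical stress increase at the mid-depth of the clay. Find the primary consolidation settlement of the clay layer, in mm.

S_c ≈ 104 mm

Mid-depth of clay below the ground surface: z = 1.8 + 5.2/2 = 4.4 m.
Total vertical stress at mid-clay: σ_v = 18.4×1.8 + 18.5×2.6 = 81.22 kPa.
Pore pressure: u = 9.81×(4.4 − 1.7) = 26.487 kPa.
Initial effective stress: σ'_0 = σ_v − u = 81.22 − 26.487 = 54.733 kPa.
Stress increase at mid-clay by the 2:1 spreading method:
Δσ ≈ qD²/(D+z)² = 240×4.7²/(4.7+4.4)² = 64.021 kPa
Final effective stress: σ'_f = 54.733 + 64.021 = 118.75 kPa.
σ'_f = 118.75 > σ'_p = 105 kPa, so the stress path crosses the preconsolidation pressure — recompression up to σ'_p, then virgin compression beyond:
S_c = H/(1+e₀)·[C_r·log₁₀(σ'_p/σ'_0) + C_c·log₁₀(σ'_f/σ'_p)]
    = 5.2/1.66 × [0.048×log₁₀(105/54.733) + 0.37×log₁₀(118.75/105)]
    = 3.1325 × [0.013581 + 0.019774] = 0.1045 m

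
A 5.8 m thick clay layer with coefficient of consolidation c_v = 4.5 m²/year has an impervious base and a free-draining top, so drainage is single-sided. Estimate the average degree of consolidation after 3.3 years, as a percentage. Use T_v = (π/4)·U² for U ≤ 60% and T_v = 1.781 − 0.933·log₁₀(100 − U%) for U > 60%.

Drainage path length: H_d = H = 5.8 m (single drainage).
T_v = c_v·t/H_d² = 4.5×3.3/5.8² = 0.44144.
T_v = 0.44144 corresponds to the U > 60% branch:
U = 1 − 10^((1.781 − T_v)/0.933)/100 = 0.7273

U ≈ 72.7 %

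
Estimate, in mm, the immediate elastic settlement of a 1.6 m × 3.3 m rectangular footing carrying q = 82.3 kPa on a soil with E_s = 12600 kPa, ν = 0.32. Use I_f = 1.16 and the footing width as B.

S_e ≈ 10.9 mm

Immediate (elastic) settlement: S_e = q·B·(1−ν²)/E_s · I_f.
S_e = 82.3 × 1.6 × (1 − 0.32²) / 12600 × 1.16
    = 82.3 × 1.6 × 0.8976 / 12600 × 1.16
    = 0.01088 m = 10.88 mm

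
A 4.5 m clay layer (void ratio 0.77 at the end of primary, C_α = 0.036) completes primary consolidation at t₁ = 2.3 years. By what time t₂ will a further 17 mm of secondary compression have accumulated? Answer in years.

t₂ ≈ 3.53 years

S_s = C_α·H/(1+e_p)·log₁₀(t₂/t₁) ⇒ log₁₀(t₂/t₁) = S_s·(1+e_p)/(C_α·H).
log₁₀(t₂/t₁) = 0.017 × (1+0.77) / (0.036×4.5) = 0.1857
t₂ = t₁ × 10^0.1857 = 2.3 × 1.534 = 3.528 years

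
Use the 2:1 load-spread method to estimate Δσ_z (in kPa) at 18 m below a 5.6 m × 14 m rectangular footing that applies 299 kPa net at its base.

By the 2:1 method the load spreads at 1 horizontal : 2 vertical, so at depth z the loaded area has grown by z in each plan dimension:
Δσ = qBL/((B+z)(L+z)) = 299×5.6×14/((5.6+18)(14+18)) = 31.04 kPa

Δσ_z ≈ 31 kPa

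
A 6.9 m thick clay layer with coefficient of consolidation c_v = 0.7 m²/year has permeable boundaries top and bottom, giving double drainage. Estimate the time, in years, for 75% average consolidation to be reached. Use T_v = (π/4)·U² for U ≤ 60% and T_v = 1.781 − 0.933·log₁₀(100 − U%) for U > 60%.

Drainage path length: H_d = H/2 = 3.45 m (double drainage).
U > 60%: T_v = 1.781 − 0.933·log₁₀(100 − 75) = 0.47672.
t = T_v·H_d²/c_v = 0.47672×3.45²/0.7 = 8.106 years.

t ≈ 8.11 years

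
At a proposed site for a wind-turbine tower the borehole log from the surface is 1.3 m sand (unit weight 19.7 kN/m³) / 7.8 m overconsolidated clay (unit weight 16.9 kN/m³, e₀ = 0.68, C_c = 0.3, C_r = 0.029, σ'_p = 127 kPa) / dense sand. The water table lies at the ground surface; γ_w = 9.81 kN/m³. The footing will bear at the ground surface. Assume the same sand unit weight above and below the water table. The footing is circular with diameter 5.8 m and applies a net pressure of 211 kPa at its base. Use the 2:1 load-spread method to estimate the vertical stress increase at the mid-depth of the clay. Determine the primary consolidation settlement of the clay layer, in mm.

S_c ≈ 52.4 mm

Mid-depth of clay below the ground surface: z = 1.3 + 7.8/2 = 5.2 m.
Total vertical stress at mid-clay: σ_v = 19.7×1.3 + 16.9×3.9 = 91.52 kPa.
Pore pressure: u = 9.81×(5.2 − 0) = 51.012 kPa.
Initial effective stress: σ'_0 = σ_v − u = 91.52 − 51.012 = 40.508 kPa.
Stress increase at mid-clay by the 2:1 spreading method:
Δσ ≈ qD²/(D+z)² = 211×5.8²/(5.8+5.2)² = 58.661 kPa
Final effective stress: σ'_f = 40.508 + 58.661 = 99.169 kPa.
σ'_f = 99.169 ≤ σ'_p = 127 kPa, so the clay remains overconsolidated and only the recompression index applies:
S_c = C_r·H/(1+e₀)·log₁₀(σ'_f/σ'_0) = 0.029×7.8/1.68×log₁₀(99.169/40.508)
    = 0.13464 × 0.38884 = 0.05236 m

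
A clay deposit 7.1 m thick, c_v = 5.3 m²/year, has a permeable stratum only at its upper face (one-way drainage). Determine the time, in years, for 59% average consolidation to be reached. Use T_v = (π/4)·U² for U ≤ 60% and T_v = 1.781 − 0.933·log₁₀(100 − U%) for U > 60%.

t ≈ 2.6 years

Drainage path length: H_d = H = 7.1 m (single drainage).
U ≤ 60%: T_v = (π/4)·U² = (π/4)×0.59² = 0.2734.
t = T_v·H_d²/c_v = 0.2734×7.1²/5.3 = 2.6 years.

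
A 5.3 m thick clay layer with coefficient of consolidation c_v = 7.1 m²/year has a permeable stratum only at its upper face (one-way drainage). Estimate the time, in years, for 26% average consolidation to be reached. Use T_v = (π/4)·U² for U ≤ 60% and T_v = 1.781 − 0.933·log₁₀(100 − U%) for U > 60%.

Drainage path length: H_d = H = 5.3 m (single drainage).
U ≤ 60%: T_v = (π/4)·U² = (π/4)×0.26² = 0.053093.
t = T_v·H_d²/c_v = 0.053093×5.3²/7.1 = 0.2101 years.

t ≈ 0.21 years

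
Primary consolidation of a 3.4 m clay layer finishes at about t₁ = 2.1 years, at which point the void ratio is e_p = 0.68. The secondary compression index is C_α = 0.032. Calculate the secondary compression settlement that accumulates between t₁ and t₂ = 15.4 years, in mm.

Secondary compression: S_s = C_α·H/(1+e_p)·log₁₀(t₂/t₁)
S_s = 0.032×3.4/(1+0.68)×log₁₀(15.4/2.1)
    = 0.06476 × 0.8653 = 0.05604 m

S_s ≈ 56 mm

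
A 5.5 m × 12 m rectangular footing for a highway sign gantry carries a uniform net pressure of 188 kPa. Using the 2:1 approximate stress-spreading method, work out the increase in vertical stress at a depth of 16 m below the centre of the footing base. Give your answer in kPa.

Δσ_z ≈ 20.6 kPa

By the 2:1 method the load spreads at 1 horizontal : 2 vertical, so at depth z the loaded area has grown by z in each plan dimension:
Δσ = qBL/((B+z)(L+z)) = 188×5.5×12/((5.5+16)(12+16)) = 20.611 kPa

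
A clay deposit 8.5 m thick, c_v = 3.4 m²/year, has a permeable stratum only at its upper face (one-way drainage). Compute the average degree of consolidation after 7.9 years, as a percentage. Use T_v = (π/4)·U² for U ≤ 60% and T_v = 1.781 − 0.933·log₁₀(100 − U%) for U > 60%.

U ≈ 67.6 %

Drainage path length: H_d = H = 8.5 m (single drainage).
T_v = c_v·t/H_d² = 3.4×7.9/8.5² = 0.37176.
T_v = 0.37176 corresponds to the U > 60% branch:
U = 1 − 10^((1.781 − T_v)/0.933)/100 = 0.6761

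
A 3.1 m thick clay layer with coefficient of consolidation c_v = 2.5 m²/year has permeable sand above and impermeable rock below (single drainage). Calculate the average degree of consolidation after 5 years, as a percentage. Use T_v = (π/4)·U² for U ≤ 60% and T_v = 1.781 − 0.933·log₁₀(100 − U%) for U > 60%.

Drainage path length: H_d = H = 3.1 m (single drainage).
T_v = c_v·t/H_d² = 2.5×5/3.1² = 1.3007.
T_v = 1.3007 corresponds to the U > 60% branch:
U = 1 − 10^((1.781 − T_v)/0.933)/100 = 0.9673

U ≈ 96.7 %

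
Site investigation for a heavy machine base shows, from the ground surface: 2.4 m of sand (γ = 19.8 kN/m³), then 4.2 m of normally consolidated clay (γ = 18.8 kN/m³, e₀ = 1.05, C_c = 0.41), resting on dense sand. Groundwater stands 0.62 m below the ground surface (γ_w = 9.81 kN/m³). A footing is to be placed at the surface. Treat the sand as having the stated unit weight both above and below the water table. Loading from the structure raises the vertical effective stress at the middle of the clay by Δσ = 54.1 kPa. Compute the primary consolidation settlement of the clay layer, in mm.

Mid-depth of clay below the ground surface: z = 2.4 + 4.2/2 = 4.5 m.
Total vertical stress at mid-clay: σ_v = 19.8×2.4 + 18.8×2.1 = 87 kPa.
Pore pressure: u = 9.81×(4.5 − 0.62) = 38.063 kPa.
Initial effective stress: σ'_0 = σ_v − u = 87 − 38.063 = 48.937 kPa.
Final effective stress: σ'_f = σ'_0 + Δσ = 48.937 + 54.1 = 103.04 kPa.
Normally consolidated clay, so the full stress increment lies on the virgin compression line:
S_c = C_c·H/(1+e₀)·log₁₀(σ'_f/σ'_0) = 0.41×4.2/(1+1.05)×log₁₀(103.04/48.937)
    = 0.84 × 0.32337 = 0.2716 m

S_c ≈ 272 mm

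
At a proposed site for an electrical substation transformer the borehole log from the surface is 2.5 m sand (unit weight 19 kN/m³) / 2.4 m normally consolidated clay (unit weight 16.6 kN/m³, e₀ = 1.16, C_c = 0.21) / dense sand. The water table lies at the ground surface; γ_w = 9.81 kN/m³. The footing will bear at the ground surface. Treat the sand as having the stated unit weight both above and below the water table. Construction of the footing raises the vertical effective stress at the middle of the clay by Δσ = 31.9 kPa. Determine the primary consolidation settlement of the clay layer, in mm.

Mid-depth of clay below the ground surface: z = 2.5 + 2.4/2 = 3.7 m.
Total vertical stress at mid-clay: σ_v = 19×2.5 + 16.6×1.2 = 67.42 kPa.
Pore pressure: u = 9.81×(3.7 − 0) = 36.297 kPa.
Initial effective stress: σ'_0 = σ_v − u = 67.42 − 36.297 = 31.123 kPa.
Final effective stress: σ'_f = σ'_0 + Δσ = 31.123 + 31.9 = 63.023 kPa.
Normally consolidated clay, so the full stress increment lies on the virgin compression line:
S_c = C_c·H/(1+e₀)·log₁₀(σ'_f/σ'_0) = 0.21×2.4/(1+1.16)×log₁₀(63.023/31.123)
    = 0.23333 × 0.30642 = 0.0715 m

S_c ≈ 71.5 mm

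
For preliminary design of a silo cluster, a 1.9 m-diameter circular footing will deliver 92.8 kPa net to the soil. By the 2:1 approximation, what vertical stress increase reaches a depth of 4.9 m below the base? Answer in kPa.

Δσ_z ≈ 7.25 kPa

By the 2:1 method the load spreads at 1 horizontal : 2 vertical, so at depth z the loaded area has grown by z in each plan dimension:
Δσ ≈ qD²/(D+z)² = 92.8×1.9²/(1.9+4.9)² = 7.245 kPa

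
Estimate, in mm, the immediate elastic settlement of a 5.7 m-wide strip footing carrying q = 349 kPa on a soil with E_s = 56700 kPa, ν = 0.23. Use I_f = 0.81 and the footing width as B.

Immediate (elastic) settlement: S_e = q·B·(1−ν²)/E_s · I_f.
S_e = 349 × 5.7 × (1 − 0.23²) / 56700 × 0.81
    = 349 × 5.7 × 0.9471 / 56700 × 0.81
    = 0.02692 m = 26.92 mm

S_e ≈ 26.9 mm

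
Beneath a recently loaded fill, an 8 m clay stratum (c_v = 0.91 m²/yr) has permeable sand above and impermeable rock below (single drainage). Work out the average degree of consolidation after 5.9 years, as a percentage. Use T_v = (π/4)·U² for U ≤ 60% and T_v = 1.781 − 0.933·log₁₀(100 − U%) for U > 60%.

U ≈ 32.7 %

Drainage path length: H_d = H = 8 m (single drainage).
T_v = c_v·t/H_d² = 0.91×5.9/8² = 0.083891.
T_v = 0.083891 corresponds to the U ≤ 60% branch:
U = √(4T_v/π) = 0.3268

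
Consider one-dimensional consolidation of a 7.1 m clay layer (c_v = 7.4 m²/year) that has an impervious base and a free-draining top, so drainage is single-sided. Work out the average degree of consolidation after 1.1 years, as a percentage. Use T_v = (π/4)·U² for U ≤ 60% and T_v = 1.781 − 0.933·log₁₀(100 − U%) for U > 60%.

Drainage path length: H_d = H = 7.1 m (single drainage).
T_v = c_v·t/H_d² = 7.4×1.1/7.1² = 0.16148.
T_v = 0.16148 corresponds to the U ≤ 60% branch:
U = √(4T_v/π) = 0.4534

U ≈ 45.3 %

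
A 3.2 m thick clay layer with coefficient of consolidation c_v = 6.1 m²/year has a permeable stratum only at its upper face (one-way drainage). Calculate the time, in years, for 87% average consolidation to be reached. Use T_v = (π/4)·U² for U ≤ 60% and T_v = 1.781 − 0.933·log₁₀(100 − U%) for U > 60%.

Drainage path length: H_d = H = 3.2 m (single drainage).
U > 60%: T_v = 1.781 − 0.933·log₁₀(100 − 87) = 0.74169.
t = T_v·H_d²/c_v = 0.74169×3.2²/6.1 = 1.245 years.

t ≈ 1.25 years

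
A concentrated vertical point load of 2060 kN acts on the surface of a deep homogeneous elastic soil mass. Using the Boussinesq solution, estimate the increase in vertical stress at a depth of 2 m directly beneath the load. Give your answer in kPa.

Δσ_z ≈ 246 kPa

Boussinesq vertical stress below a point load on an elastic half-space:
Δσ_z = 3P/(2πz²) · [1 + (r/z)²]^(−5/2)
r/z = 0/2 = 0; [1+(r/z)²]^(−5/2) = 1.
Δσ_z = 3×2060/(2π×2²) × 1 = 245.89 × 1 = 245.9 kPa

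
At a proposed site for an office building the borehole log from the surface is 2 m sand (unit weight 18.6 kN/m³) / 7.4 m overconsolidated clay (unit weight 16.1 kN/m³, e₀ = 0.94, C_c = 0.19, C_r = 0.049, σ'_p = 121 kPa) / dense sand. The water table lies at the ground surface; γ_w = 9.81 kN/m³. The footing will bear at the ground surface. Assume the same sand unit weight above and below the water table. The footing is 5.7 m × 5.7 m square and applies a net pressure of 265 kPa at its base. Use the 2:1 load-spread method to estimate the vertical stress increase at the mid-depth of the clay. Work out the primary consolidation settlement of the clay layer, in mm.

S_c ≈ 78.2 mm

Mid-depth of clay below the ground surface: z = 2 + 7.4/2 = 5.7 m.
Total vertical stress at mid-clay: σ_v = 18.6×2 + 16.1×3.7 = 96.77 kPa.
Pore pressure: u = 9.81×(5.7 − 0) = 55.917 kPa.
Initial effective stress: σ'_0 = σ_v − u = 96.77 − 55.917 = 40.853 kPa.
Stress increase at mid-clay by the 2:1 spreading method:
Δσ = qBL/((B+z)(L+z)) = 265×5.7×5.7/((5.7+5.7)(5.7+5.7)) = 66.25 kPa
Final effective stress: σ'_f = 40.853 + 66.25 = 107.1 kPa.
σ'_f = 107.1 ≤ σ'_p = 121 kPa, so the clay remains overconsolidated and only the recompression index applies:
S_c = C_r·H/(1+e₀)·log₁₀(σ'_f/σ'_0) = 0.049×7.4/1.94×log₁₀(107.1/40.853)
    = 0.18691 × 0.41857 = 0.07823 m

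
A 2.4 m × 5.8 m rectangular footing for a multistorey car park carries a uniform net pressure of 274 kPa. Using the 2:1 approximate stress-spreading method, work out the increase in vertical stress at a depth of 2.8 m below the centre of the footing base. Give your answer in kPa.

Δσ_z ≈ 85.3 kPa

By the 2:1 method the load spreads at 1 horizontal : 2 vertical, so at depth z the loaded area has grown by z in each plan dimension:
Δσ = qBL/((B+z)(L+z)) = 274×2.4×5.8/((2.4+2.8)(5.8+2.8)) = 85.288 kPa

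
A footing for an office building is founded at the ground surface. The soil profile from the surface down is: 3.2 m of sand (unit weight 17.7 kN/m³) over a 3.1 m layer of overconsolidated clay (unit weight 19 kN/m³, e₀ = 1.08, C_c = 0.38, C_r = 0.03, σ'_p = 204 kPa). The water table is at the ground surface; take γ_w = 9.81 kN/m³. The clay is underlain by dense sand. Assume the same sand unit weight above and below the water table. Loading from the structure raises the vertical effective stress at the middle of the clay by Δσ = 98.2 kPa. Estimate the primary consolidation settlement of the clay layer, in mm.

Mid-depth of clay below the ground surface: z = 3.2 + 3.1/2 = 4.75 m.
Total vertical stress at mid-clay: σ_v = 17.7×3.2 + 19×1.55 = 86.09 kPa.
Pore pressure: u = 9.81×(4.75 − 0) = 46.598 kPa.
Initial effective stress: σ'_0 = σ_v − u = 86.09 − 46.598 = 39.492 kPa.
Final effective stress: σ'_f = 39.492 + 98.2 = 137.69 kPa.
σ'_f = 137.69 ≤ σ'_p = 204 kPa, so the clay remains overconsolidated and only the recompression index applies:
S_c = C_r·H/(1+e₀)·log₁₀(σ'_f/σ'_0) = 0.03×3.1/2.08×log₁₀(137.69/39.492)
    = 0.044712 × 0.54239 = 0.02425 m

S_c ≈ 24.3 mm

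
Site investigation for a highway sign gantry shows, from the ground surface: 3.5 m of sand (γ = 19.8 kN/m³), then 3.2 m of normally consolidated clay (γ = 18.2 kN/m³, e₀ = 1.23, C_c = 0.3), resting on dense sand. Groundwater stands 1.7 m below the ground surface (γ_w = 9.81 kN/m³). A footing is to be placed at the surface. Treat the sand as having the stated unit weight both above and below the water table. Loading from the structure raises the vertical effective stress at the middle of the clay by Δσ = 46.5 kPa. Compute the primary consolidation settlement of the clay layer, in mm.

S_c ≈ 101 mm

Mid-depth of clay below the ground surface: z = 3.5 + 3.2/2 = 5.1 m.
Total vertical stress at mid-clay: σ_v = 19.8×3.5 + 18.2×1.6 = 98.42 kPa.
Pore pressure: u = 9.81×(5.1 − 1.7) = 33.354 kPa.
Initial effective stress: σ'_0 = σ_v − u = 98.42 − 33.354 = 65.066 kPa.
Final effective stress: σ'_f = σ'_0 + Δσ = 65.066 + 46.5 = 111.57 kPa.
Normally consolidated clay, so the full stress increment lies on the virgin compression line:
S_c = C_c·H/(1+e₀)·log₁₀(σ'_f/σ'_0) = 0.3×3.2/(1+1.23)×log₁₀(111.57/65.066)
    = 0.43049 × 0.23419 = 0.1008 m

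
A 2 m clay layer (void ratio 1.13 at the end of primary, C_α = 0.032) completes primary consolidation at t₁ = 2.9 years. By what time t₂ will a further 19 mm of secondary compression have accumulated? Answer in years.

S_s = C_α·H/(1+e_p)·log₁₀(t₂/t₁) ⇒ log₁₀(t₂/t₁) = S_s·(1+e_p)/(C_α·H).
log₁₀(t₂/t₁) = 0.019 × (1+1.13) / (0.032×2) = 0.6323
t₂ = t₁ × 10^0.6323 = 2.9 × 4.289 = 12.44 years

t₂ ≈ 12.4 years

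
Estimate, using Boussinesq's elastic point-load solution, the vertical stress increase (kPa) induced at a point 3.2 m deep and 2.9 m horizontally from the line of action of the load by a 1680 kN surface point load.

Boussinesq vertical stress below a point load on an elastic half-space:
Δσ_z = 3P/(2πz²) · [1 + (r/z)²]^(−5/2)
r/z = 2.9/3.2 = 0.90625; [1+(r/z)²]^(−5/2) = 0.22338.
Δσ_z = 3×1680/(2π×3.2²) × 0.22338 = 78.334 × 0.22338 = 17.5 kPa

Δσ_z ≈ 17.5 kPa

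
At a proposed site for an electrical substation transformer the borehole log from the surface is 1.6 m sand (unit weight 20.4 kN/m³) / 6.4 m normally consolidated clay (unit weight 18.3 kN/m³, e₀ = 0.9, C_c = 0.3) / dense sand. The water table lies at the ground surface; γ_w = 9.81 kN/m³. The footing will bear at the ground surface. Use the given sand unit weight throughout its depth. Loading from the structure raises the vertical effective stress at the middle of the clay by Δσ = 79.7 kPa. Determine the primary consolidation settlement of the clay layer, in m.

Mid-depth of clay below the ground surface: z = 1.6 + 6.4/2 = 4.8 m.
Total vertical stress at mid-clay: σ_v = 20.4×1.6 + 18.3×3.2 = 91.2 kPa.
Pore pressure: u = 9.81×(4.8 − 0) = 47.088 kPa.
Initial effective stress: σ'_0 = σ_v − u = 91.2 − 47.088 = 44.112 kPa.
Final effective stress: σ'_f = σ'_0 + Δσ = 44.112 + 79.7 = 123.81 kPa.
Normally consolidated clay, so the full stress increment lies on the virgin compression line:
S_c = C_c·H/(1+e₀)·log₁₀(σ'_f/σ'_0) = 0.3×6.4/(1+0.9)×log₁₀(123.81/44.112)
    = 1.0105 × 0.4482 = 0.4529 m

S_c ≈ 0.453 m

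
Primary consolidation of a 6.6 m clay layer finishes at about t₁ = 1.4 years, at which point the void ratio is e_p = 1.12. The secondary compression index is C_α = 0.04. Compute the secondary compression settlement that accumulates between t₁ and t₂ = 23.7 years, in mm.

S_s ≈ 153 mm

Secondary compression: S_s = C_α·H/(1+e_p)·log₁₀(t₂/t₁)
S_s = 0.04×6.6/(1+1.12)×log₁₀(23.7/1.4)
    = 0.1245 × 1.229 = 0.153 m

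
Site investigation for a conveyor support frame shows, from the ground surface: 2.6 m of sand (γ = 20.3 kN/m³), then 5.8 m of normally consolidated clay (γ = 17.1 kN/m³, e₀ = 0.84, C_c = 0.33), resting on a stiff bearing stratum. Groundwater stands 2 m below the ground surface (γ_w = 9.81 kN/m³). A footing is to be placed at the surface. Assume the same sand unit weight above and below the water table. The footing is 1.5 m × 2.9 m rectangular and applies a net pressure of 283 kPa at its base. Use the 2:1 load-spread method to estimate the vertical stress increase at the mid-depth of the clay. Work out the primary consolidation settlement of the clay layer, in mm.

Mid-depth of clay below the ground surface: z = 2.6 + 5.8/2 = 5.5 m.
Total vertical stress at mid-clay: σ_v = 20.3×2.6 + 17.1×2.9 = 102.37 kPa.
Pore pressure: u = 9.81×(5.5 − 2) = 34.335 kPa.
Initial effective stress: σ'_0 = σ_v − u = 102.37 − 34.335 = 68.035 kPa.
Stress increase at mid-clay by the 2:1 spreading method:
Δσ = qBL/((B+z)(L+z)) = 283×1.5×2.9/((1.5+5.5)(2.9+5.5)) = 20.936 kPa
Final effective stress: σ'_f = σ'_0 + Δσ = 68.035 + 20.936 = 88.971 kPa.
Normally consolidated clay, so the full stress increment lies on the virgin compression line:
S_c = C_c·H/(1+e₀)·log₁₀(σ'_f/σ'_0) = 0.33×5.8/(1+0.84)×log₁₀(88.971/68.035)
    = 1.0402 × 0.11652 = 0.1212 m

S_c ≈ 121 mm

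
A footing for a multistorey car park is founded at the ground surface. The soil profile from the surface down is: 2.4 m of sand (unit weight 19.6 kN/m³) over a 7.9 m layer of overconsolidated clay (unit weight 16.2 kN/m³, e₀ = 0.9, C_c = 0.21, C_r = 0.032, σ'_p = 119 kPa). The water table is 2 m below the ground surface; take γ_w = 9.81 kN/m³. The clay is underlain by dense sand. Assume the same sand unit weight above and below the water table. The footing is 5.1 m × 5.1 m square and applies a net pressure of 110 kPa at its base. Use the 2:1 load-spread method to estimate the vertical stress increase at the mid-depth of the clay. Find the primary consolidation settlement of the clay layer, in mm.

Mid-depth of clay below the ground surface: z = 2.4 + 7.9/2 = 6.35 m.
Total vertical stress at mid-clay: σ_v = 19.6×2.4 + 16.2×3.95 = 111.03 kPa.
Pore pressure: u = 9.81×(6.35 − 2) = 42.673 kPa.
Initial effective stress: σ'_0 = σ_v − u = 111.03 − 42.673 = 68.357 kPa.
Stress increase at mid-clay by the 2:1 spreading method:
Δσ = qBL/((B+z)(L+z)) = 110×5.1×5.1/((5.1+6.35)(5.1+6.35)) = 21.823 kPa
Final effective stress: σ'_f = 68.357 + 21.823 = 90.18 kPa.
σ'_f = 90.18 ≤ σ'_p = 119 kPa, so the clay remains overconsolidated and only the recompression index applies:
S_c = C_r·H/(1+e₀)·log₁₀(σ'_f/σ'_0) = 0.032×7.9/1.9×log₁₀(90.18/68.357)
    = 0.13305 × 0.12033 = 0.01601 m

S_c ≈ 16 mm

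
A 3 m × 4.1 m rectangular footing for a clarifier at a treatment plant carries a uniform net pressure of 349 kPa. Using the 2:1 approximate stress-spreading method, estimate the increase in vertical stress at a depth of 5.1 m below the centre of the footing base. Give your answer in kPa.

Δσ_z ≈ 57.6 kPa

By the 2:1 method the load spreads at 1 horizontal : 2 vertical, so at depth z the loaded area has grown by z in each plan dimension:
Δσ = qBL/((B+z)(L+z)) = 349×3×4.1/((3+5.1)(4.1+5.1)) = 57.605 kPa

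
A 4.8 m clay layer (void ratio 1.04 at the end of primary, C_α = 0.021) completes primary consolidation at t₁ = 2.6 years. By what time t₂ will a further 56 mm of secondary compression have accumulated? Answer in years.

S_s = C_α·H/(1+e_p)·log₁₀(t₂/t₁) ⇒ log₁₀(t₂/t₁) = S_s·(1+e_p)/(C_α·H).
log₁₀(t₂/t₁) = 0.056 × (1+1.04) / (0.021×4.8) = 1.133
t₂ = t₁ × 10^1.133 = 2.6 × 13.59 = 35.34 years

t₂ ≈ 35.3 years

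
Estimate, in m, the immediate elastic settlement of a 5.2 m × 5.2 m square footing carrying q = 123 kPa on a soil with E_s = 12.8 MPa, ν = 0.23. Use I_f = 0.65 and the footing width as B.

S_e ≈ 0.0308 m

Immediate (elastic) settlement: S_e = q·B·(1−ν²)/E_s · I_f.
E_s = 12.8 MPa = 12800 kPa.
S_e = 123 × 5.2 × (1 − 0.23²) / 12800 × 0.65
    = 123 × 5.2 × 0.9471 / 12800 × 0.65
    = 0.03076 m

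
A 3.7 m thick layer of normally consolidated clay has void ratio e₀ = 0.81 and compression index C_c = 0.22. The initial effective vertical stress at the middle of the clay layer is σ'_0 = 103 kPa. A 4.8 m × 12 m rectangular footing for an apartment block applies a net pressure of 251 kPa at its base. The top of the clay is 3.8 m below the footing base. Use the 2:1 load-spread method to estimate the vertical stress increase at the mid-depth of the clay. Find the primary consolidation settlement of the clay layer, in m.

Mid-depth of clay below the footing base: z = 3.8 + 3.7/2 = 5.65 m.
Stress increase at mid-clay by the 2:1 spreading method:
Δσ = qBL/((B+z)(L+z)) = 251×4.8×12/((4.8+5.65)(12+5.65)) = 78.385 kPa
Final effective stress: σ'_f = σ'_0 + Δσ = 103 + 78.385 = 181.38 kPa.
Normally consolidated clay, so the full stress increment lies on the virgin compression line:
S_c = C_c·H/(1+e₀)·log₁₀(σ'_f/σ'_0) = 0.22×3.7/(1+0.81)×log₁₀(181.38/103)
    = 0.44972 × 0.24575 = 0.1105 m

S_c ≈ 0.111 m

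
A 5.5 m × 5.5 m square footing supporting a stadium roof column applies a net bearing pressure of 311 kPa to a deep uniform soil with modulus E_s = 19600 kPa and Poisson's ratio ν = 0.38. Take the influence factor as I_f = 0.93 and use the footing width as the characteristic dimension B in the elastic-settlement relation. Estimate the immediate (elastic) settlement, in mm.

S_e ≈ 69.4 mm

Immediate (elastic) settlement: S_e = q·B·(1−ν²)/E_s · I_f.
S_e = 311 × 5.5 × (1 − 0.38²) / 19600 × 0.93
    = 311 × 5.5 × 0.8556 / 19600 × 0.93
    = 0.06944 m = 69.44 mm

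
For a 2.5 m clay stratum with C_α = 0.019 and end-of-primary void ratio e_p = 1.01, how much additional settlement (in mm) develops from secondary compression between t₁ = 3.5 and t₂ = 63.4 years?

Secondary compression: S_s = C_α·H/(1+e_p)·log₁₀(t₂/t₁)
S_s = 0.019×2.5/(1+1.01)×log₁₀(63.4/3.5)
    = 0.02363 × 1.258 = 0.02973 m

S_s ≈ 29.7 mm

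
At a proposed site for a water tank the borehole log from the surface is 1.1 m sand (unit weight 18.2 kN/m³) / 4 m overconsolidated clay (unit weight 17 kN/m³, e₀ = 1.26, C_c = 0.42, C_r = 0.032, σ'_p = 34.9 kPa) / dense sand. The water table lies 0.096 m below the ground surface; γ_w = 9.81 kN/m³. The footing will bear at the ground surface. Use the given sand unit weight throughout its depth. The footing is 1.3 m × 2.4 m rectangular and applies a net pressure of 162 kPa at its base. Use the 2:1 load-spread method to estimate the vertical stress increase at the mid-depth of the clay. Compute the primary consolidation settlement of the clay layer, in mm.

S_c ≈ 93.8 mm

Mid-depth of clay below the ground surface: z = 1.1 + 4/2 = 3.1 m.
Total vertical stress at mid-clay: σ_v = 18.2×1.1 + 17×2 = 54.02 kPa.
Pore pressure: u = 9.81×(3.1 − 0.096) = 29.469 kPa.
Initial effective stress: σ'_0 = σ_v − u = 54.02 − 29.469 = 24.551 kPa.
Stress increase at mid-clay by the 2:1 spreading method:
Δσ = qBL/((B+z)(L+z)) = 162×1.3×2.4/((1.3+3.1)(2.4+3.1)) = 20.886 kPa
Final effective stress: σ'_f = 24.551 + 20.886 = 45.437 kPa.
σ'_f = 45.437 > σ'_p = 34.9 kPa, so the stress path crosses the preconsolidation pressure — recompression up to σ'_p, then virgin compression beyond:
S_c = H/(1+e₀)·[C_r·log₁₀(σ'_p/σ'_0) + C_c·log₁₀(σ'_f/σ'_p)]
    = 4/2.26 × [0.032×log₁₀(34.9/24.551) + 0.42×log₁₀(45.437/34.9)]
    = 1.7699 × [0.0048882 + 0.048125] = 0.09383 m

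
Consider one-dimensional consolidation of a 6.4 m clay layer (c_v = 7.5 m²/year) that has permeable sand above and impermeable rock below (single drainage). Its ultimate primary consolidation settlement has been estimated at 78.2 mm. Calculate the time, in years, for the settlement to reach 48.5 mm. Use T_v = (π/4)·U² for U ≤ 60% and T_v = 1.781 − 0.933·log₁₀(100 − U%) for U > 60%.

Drainage path length: H_d = H = 6.4 m (single drainage).
U = S(t)/S_ult = 48.5/78.2 = 0.6202.
U > 60%: T_v = 1.781 − 0.933·log₁₀(100 − 62.02) = 0.30728.
t = T_v·H_d²/c_v = 0.30728×6.4²/7.5 = 1.678 years.

t ≈ 1.68 years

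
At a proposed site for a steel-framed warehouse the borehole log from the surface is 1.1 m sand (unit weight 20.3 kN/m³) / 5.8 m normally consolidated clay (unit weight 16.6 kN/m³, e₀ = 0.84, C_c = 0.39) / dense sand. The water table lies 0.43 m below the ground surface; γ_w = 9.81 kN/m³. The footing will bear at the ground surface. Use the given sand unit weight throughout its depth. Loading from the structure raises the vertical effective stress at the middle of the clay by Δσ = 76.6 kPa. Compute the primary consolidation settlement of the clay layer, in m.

S_c ≈ 0.614 m

Mid-depth of clay below the ground surface: z = 1.1 + 5.8/2 = 4 m.
Total vertical stress at mid-clay: σ_v = 20.3×1.1 + 16.6×2.9 = 70.47 kPa.
Pore pressure: u = 9.81×(4 − 0.43) = 35.022 kPa.
Initial effective stress: σ'_0 = σ_v − u = 70.47 − 35.022 = 35.448 kPa.
Final effective stress: σ'_f = σ'_0 + Δσ = 35.448 + 76.6 = 112.05 kPa.
Normally consolidated clay, so the full stress increment lies on the virgin compression line:
S_c = C_c·H/(1+e₀)·log₁₀(σ'_f/σ'_0) = 0.39×5.8/(1+0.84)×log₁₀(112.05/35.448)
    = 1.2293 × 0.49982 = 0.6144 m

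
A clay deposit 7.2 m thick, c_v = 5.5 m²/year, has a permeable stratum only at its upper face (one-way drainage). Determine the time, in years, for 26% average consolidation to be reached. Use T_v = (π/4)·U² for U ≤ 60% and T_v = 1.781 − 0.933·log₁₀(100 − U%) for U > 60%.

Drainage path length: H_d = H = 7.2 m (single drainage).
U ≤ 60%: T_v = (π/4)·U² = (π/4)×0.26² = 0.053093.
t = T_v·H_d²/c_v = 0.053093×7.2²/5.5 = 0.5004 years.

t ≈ 0.5 years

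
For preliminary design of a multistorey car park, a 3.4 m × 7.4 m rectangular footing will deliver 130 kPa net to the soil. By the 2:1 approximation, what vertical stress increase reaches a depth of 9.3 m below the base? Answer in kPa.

Δσ_z ≈ 15.4 kPa

By the 2:1 method the load spreads at 1 horizontal : 2 vertical, so at depth z the loaded area has grown by z in each plan dimension:
Δσ = qBL/((B+z)(L+z)) = 130×3.4×7.4/((3.4+9.3)(7.4+9.3)) = 15.422 kPa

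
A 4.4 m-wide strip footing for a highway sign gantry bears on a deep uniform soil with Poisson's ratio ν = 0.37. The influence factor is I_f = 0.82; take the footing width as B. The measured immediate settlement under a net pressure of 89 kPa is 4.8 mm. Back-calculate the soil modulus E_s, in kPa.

E_s ≈ 57700 kPa

S_e = q·B·(1−ν²)/E_s · I_f  ⇒  E_s = q·B·(1−ν²)·I_f / S_e.
E_s = 89 × 4.4 × 0.8631 × 0.82 / 0.0048 = 57740 kPa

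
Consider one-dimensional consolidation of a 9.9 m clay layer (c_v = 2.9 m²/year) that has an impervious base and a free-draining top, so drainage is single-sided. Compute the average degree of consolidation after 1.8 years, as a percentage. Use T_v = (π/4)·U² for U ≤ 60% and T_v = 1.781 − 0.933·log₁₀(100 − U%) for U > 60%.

U ≈ 26 %

Drainage path length: H_d = H = 9.9 m (single drainage).
T_v = c_v·t/H_d² = 2.9×1.8/9.9² = 0.05326.
T_v = 0.05326 corresponds to the U ≤ 60% branch:
U = √(4T_v/π) = 0.2604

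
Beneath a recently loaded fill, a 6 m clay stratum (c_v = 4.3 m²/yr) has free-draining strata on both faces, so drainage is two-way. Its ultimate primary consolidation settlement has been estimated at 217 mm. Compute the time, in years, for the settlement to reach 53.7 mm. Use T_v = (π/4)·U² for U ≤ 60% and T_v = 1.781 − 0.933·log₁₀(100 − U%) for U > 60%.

t ≈ 0.101 years

Drainage path length: H_d = H/2 = 3 m (double drainage).
U = S(t)/S_ult = 53.7/217 = 0.2475.
U ≤ 60%: T_v = (π/4)·U² = (π/4)×0.24747² = 0.048097.
t = T_v·H_d²/c_v = 0.048097×3²/4.3 = 0.1007 years.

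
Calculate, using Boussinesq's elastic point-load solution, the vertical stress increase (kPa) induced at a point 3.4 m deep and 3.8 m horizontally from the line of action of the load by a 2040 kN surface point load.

Δσ_z ≈ 11.1 kPa

Boussinesq vertical stress below a point load on an elastic half-space:
Δσ_z = 3P/(2πz²) · [1 + (r/z)²]^(−5/2)
r/z = 3.8/3.4 = 1.1176; [1+(r/z)²]^(−5/2) = 0.13181.
Δσ_z = 3×2040/(2π×3.4²) × 0.13181 = 84.258 × 0.13181 = 11.11 kPa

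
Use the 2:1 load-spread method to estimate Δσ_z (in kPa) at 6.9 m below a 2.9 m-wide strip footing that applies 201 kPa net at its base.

By the 2:1 method the load spreads at 1 horizontal : 2 vertical, so at depth z the loaded area has grown by z in each plan dimension:
Δσ = qB/(B+z) = 201×2.9/(2.9+6.9) = 59.48 kPa

Δσ_z ≈ 59.5 kPa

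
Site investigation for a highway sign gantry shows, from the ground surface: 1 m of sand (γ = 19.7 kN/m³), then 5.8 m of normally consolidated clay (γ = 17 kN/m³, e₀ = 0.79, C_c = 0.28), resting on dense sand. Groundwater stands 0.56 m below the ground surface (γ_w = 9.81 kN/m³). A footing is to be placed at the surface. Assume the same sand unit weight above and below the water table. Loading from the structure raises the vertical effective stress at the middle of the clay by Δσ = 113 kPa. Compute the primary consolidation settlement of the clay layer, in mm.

Mid-depth of clay below the ground surface: z = 1 + 5.8/2 = 3.9 m.
Total vertical stress at mid-clay: σ_v = 19.7×1 + 17×2.9 = 69 kPa.
Pore pressure: u = 9.81×(3.9 − 0.56) = 32.765 kPa.
Initial effective stress: σ'_0 = σ_v − u = 69 − 32.765 = 36.235 kPa.
Final effective stress: σ'_f = σ'_0 + Δσ = 36.235 + 113 = 149.24 kPa.
Normally consolidated clay, so the full stress increment lies on the virgin compression line:
S_c = C_c·H/(1+e₀)·log₁₀(σ'_f/σ'_0) = 0.28×5.8/(1+0.79)×log₁₀(149.24/36.235)
    = 0.90726 × 0.61476 = 0.5577 m

S_c ≈ 558 mm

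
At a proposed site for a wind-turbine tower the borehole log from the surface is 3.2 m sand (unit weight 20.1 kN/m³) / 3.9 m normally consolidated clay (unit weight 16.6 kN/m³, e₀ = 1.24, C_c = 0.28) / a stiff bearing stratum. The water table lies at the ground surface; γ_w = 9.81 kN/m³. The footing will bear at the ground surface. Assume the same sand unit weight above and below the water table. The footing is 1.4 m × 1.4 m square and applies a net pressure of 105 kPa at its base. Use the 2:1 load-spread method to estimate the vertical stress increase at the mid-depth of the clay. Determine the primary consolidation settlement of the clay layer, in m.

Mid-depth of clay below the ground surface: z = 3.2 + 3.9/2 = 5.15 m.
Total vertical stress at mid-clay: σ_v = 20.1×3.2 + 16.6×1.95 = 96.69 kPa.
Pore pressure: u = 9.81×(5.15 − 0) = 50.522 kPa.
Initial effective stress: σ'_0 = σ_v − u = 96.69 − 50.522 = 46.168 kPa.
Stress increase at mid-clay by the 2:1 spreading method:
Δσ = qBL/((B+z)(L+z)) = 105×1.4×1.4/((1.4+5.15)(1.4+5.15)) = 4.7969 kPa
Final effective stress: σ'_f = σ'_0 + Δσ = 46.168 + 4.7969 = 50.965 kPa.
Normally consolidated clay, so the full stress increment lies on the virgin compression line:
S_c = C_c·H/(1+e₀)·log₁₀(σ'_f/σ'_0) = 0.28×3.9/(1+1.24)×log₁₀(50.965/46.168)
    = 0.4875 × 0.042931 = 0.02093 m

S_c ≈ 0.0209 m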